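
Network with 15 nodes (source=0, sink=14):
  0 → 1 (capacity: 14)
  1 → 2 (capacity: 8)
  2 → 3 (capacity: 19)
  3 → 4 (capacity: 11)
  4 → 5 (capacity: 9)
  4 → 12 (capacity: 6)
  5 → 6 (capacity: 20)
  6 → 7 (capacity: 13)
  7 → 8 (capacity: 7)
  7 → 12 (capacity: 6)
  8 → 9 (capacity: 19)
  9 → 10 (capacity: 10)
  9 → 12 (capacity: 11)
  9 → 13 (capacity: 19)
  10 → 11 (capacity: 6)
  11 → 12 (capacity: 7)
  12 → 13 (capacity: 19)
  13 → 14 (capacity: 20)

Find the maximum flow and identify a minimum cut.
Max flow = 8, Min cut edges: (1,2)

Maximum flow: 8
Minimum cut: (1,2)
Partition: S = [0, 1], T = [2, 3, 4, 5, 6, 7, 8, 9, 10, 11, 12, 13, 14]

Max-flow min-cut theorem verified: both equal 8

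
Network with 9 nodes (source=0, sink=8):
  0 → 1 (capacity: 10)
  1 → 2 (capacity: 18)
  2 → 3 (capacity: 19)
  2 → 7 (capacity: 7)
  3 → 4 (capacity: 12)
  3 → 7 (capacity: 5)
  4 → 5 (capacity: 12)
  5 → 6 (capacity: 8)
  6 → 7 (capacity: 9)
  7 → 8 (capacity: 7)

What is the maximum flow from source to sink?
Maximum flow = 7

Max flow: 7

Flow assignment:
  0 → 1: 7/10
  1 → 2: 7/18
  2 → 7: 7/7
  7 → 8: 7/7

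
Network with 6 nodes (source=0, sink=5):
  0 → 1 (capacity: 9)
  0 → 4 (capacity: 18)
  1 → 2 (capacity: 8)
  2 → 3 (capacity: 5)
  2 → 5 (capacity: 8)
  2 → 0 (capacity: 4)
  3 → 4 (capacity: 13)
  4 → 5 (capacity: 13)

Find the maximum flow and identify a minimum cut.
Max flow = 21, Min cut edges: (2,5), (4,5)

Maximum flow: 21
Minimum cut: (2,5), (4,5)
Partition: S = [0, 1, 2, 3, 4], T = [5]

Max-flow min-cut theorem verified: both equal 21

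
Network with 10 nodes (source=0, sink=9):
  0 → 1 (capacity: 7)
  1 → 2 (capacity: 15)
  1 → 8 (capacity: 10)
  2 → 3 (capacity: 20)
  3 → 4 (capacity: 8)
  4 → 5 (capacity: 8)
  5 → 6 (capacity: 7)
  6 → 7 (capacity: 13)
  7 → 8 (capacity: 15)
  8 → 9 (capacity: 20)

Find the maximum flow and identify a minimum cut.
Max flow = 7, Min cut edges: (0,1)

Maximum flow: 7
Minimum cut: (0,1)
Partition: S = [0], T = [1, 2, 3, 4, 5, 6, 7, 8, 9]

Max-flow min-cut theorem verified: both equal 7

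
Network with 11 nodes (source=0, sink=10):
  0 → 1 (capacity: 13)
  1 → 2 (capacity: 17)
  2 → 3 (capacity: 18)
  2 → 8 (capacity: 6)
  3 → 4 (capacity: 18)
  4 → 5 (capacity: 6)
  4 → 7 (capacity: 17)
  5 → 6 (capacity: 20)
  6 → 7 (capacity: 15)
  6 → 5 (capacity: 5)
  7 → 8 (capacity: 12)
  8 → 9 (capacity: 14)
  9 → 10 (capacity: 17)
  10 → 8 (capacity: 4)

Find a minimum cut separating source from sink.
Min cut value = 13, edges: (0,1)

Min cut value: 13
Partition: S = [0], T = [1, 2, 3, 4, 5, 6, 7, 8, 9, 10]
Cut edges: (0,1)

By max-flow min-cut theorem, max flow = min cut = 13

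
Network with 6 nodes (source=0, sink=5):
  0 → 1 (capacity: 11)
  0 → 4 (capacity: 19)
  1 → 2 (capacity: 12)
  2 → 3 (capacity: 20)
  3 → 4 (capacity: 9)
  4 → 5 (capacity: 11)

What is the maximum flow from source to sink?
Maximum flow = 11

Max flow: 11

Flow assignment:
  0 → 1: 9/11
  0 → 4: 2/19
  1 → 2: 9/12
  2 → 3: 9/20
  3 → 4: 9/9
  4 → 5: 11/11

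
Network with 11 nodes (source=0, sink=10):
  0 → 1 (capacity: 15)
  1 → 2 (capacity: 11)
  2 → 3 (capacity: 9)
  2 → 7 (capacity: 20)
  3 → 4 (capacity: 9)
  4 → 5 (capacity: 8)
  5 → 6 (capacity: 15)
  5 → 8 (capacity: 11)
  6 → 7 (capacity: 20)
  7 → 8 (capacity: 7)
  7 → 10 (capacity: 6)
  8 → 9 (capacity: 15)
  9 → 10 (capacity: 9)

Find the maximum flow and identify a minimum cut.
Max flow = 11, Min cut edges: (1,2)

Maximum flow: 11
Minimum cut: (1,2)
Partition: S = [0, 1], T = [2, 3, 4, 5, 6, 7, 8, 9, 10]

Max-flow min-cut theorem verified: both equal 11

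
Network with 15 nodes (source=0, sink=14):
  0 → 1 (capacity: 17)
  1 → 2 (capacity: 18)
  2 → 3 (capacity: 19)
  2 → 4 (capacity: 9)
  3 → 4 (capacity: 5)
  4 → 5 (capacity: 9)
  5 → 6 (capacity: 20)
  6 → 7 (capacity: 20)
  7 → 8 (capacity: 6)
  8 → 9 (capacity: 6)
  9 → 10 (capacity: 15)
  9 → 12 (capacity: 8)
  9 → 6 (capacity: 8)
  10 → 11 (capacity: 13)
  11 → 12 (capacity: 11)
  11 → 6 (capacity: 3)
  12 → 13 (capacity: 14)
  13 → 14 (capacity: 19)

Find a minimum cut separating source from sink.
Min cut value = 6, edges: (8,9)

Min cut value: 6
Partition: S = [0, 1, 2, 3, 4, 5, 6, 7, 8], T = [9, 10, 11, 12, 13, 14]
Cut edges: (8,9)

By max-flow min-cut theorem, max flow = min cut = 6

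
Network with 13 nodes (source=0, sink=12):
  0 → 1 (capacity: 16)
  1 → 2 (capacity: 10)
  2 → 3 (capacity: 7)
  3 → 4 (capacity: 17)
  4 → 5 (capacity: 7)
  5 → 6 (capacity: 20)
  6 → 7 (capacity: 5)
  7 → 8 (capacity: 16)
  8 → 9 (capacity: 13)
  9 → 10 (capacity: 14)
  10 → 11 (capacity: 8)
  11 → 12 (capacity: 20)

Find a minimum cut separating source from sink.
Min cut value = 5, edges: (6,7)

Min cut value: 5
Partition: S = [0, 1, 2, 3, 4, 5, 6], T = [7, 8, 9, 10, 11, 12]
Cut edges: (6,7)

By max-flow min-cut theorem, max flow = min cut = 5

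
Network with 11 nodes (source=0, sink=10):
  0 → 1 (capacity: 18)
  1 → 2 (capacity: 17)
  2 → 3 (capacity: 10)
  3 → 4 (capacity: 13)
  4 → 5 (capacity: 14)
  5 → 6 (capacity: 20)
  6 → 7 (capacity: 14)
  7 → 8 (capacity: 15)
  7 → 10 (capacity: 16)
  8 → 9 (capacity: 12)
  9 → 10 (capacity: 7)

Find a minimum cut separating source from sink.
Min cut value = 10, edges: (2,3)

Min cut value: 10
Partition: S = [0, 1, 2], T = [3, 4, 5, 6, 7, 8, 9, 10]
Cut edges: (2,3)

By max-flow min-cut theorem, max flow = min cut = 10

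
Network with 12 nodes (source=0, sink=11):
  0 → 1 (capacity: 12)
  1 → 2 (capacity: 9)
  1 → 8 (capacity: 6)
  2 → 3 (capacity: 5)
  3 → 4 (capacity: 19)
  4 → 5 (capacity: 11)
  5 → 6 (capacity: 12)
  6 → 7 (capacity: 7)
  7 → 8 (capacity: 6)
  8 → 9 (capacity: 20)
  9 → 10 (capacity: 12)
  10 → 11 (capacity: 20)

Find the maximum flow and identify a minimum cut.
Max flow = 11, Min cut edges: (1,8), (2,3)

Maximum flow: 11
Minimum cut: (1,8), (2,3)
Partition: S = [0, 1, 2], T = [3, 4, 5, 6, 7, 8, 9, 10, 11]

Max-flow min-cut theorem verified: both equal 11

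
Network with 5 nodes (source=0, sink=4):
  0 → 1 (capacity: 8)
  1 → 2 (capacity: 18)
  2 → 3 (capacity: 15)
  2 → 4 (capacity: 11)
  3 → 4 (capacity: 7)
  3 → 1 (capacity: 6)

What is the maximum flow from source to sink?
Maximum flow = 8

Max flow: 8

Flow assignment:
  0 → 1: 8/8
  1 → 2: 8/18
  2 → 4: 8/11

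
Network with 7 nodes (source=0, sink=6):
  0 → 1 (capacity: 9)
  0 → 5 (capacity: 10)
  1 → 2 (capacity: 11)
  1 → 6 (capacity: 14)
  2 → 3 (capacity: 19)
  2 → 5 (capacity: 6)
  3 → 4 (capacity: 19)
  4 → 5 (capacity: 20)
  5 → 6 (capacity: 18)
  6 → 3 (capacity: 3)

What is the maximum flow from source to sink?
Maximum flow = 19

Max flow: 19

Flow assignment:
  0 → 1: 9/9
  0 → 5: 10/10
  1 → 6: 9/14
  5 → 6: 10/18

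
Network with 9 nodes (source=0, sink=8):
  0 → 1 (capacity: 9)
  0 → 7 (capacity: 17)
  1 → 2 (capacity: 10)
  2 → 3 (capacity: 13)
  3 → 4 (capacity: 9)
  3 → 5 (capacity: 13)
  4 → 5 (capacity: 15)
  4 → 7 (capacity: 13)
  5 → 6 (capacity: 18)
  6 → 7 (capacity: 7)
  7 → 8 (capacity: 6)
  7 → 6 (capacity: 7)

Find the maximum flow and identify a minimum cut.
Max flow = 6, Min cut edges: (7,8)

Maximum flow: 6
Minimum cut: (7,8)
Partition: S = [0, 1, 2, 3, 4, 5, 6, 7], T = [8]

Max-flow min-cut theorem verified: both equal 6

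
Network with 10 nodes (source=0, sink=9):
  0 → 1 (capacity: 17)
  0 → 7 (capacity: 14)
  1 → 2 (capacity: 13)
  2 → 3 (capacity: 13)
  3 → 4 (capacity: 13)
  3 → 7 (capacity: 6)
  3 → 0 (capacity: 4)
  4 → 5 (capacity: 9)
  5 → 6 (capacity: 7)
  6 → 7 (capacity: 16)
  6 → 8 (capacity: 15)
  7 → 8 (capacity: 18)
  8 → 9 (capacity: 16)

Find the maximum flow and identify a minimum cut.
Max flow = 16, Min cut edges: (8,9)

Maximum flow: 16
Minimum cut: (8,9)
Partition: S = [0, 1, 2, 3, 4, 5, 6, 7, 8], T = [9]

Max-flow min-cut theorem verified: both equal 16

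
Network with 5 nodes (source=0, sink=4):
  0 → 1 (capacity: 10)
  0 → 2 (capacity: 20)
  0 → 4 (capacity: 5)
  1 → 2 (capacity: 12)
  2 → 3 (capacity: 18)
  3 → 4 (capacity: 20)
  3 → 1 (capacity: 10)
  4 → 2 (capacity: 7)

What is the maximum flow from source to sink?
Maximum flow = 23

Max flow: 23

Flow assignment:
  0 → 1: 10/10
  0 → 2: 8/20
  0 → 4: 5/5
  1 → 2: 10/12
  2 → 3: 18/18
  3 → 4: 18/20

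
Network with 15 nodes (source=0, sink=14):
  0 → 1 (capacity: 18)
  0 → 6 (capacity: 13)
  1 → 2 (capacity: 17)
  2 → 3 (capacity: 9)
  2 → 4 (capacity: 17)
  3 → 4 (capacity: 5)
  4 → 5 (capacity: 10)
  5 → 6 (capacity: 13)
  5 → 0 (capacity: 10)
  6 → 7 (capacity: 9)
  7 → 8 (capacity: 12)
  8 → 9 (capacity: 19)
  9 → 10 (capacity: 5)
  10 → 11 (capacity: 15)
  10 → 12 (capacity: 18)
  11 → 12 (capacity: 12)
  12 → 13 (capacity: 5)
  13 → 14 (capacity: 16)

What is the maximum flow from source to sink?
Maximum flow = 5

Max flow: 5

Flow assignment:
  0 → 1: 10/18
  0 → 6: 5/13
  1 → 2: 10/17
  2 → 4: 10/17
  4 → 5: 10/10
  5 → 0: 10/10
  6 → 7: 5/9
  7 → 8: 5/12
  8 → 9: 5/19
  9 → 10: 5/5
  10 → 12: 5/18
  12 → 13: 5/5
  13 → 14: 5/16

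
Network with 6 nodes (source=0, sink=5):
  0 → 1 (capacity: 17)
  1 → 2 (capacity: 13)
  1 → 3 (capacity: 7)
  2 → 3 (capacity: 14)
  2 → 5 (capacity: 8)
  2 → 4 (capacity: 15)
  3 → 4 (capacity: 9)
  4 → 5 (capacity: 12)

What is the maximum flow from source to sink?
Maximum flow = 17

Max flow: 17

Flow assignment:
  0 → 1: 17/17
  1 → 2: 13/13
  1 → 3: 4/7
  2 → 5: 8/8
  2 → 4: 5/15
  3 → 4: 4/9
  4 → 5: 9/12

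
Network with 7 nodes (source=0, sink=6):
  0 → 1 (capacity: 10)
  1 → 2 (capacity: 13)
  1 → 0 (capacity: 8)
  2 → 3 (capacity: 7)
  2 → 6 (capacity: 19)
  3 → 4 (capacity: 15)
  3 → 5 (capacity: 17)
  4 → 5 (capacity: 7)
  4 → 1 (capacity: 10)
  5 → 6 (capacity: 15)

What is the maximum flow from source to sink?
Maximum flow = 10

Max flow: 10

Flow assignment:
  0 → 1: 10/10
  1 → 2: 10/13
  2 → 6: 10/19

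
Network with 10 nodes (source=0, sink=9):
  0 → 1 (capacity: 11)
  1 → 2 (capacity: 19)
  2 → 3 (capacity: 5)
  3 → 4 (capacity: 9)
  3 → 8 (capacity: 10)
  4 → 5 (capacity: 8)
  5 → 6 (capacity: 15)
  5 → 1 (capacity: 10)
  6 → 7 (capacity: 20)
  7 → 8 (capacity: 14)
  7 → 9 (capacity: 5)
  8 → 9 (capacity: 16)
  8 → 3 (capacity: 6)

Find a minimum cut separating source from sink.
Min cut value = 5, edges: (2,3)

Min cut value: 5
Partition: S = [0, 1, 2], T = [3, 4, 5, 6, 7, 8, 9]
Cut edges: (2,3)

By max-flow min-cut theorem, max flow = min cut = 5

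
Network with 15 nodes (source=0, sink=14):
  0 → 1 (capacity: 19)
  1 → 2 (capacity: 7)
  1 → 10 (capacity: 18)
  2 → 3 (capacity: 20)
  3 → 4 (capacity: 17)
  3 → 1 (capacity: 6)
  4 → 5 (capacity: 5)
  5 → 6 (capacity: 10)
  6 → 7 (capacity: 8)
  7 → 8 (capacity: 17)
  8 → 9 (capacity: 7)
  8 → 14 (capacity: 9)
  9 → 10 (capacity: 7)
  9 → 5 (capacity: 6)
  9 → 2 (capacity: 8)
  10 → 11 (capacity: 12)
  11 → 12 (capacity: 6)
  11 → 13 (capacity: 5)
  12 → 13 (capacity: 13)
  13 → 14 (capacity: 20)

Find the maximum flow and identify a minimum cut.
Max flow = 16, Min cut edges: (4,5), (11,12), (11,13)

Maximum flow: 16
Minimum cut: (4,5), (11,12), (11,13)
Partition: S = [0, 1, 2, 3, 4, 10, 11], T = [5, 6, 7, 8, 9, 12, 13, 14]

Max-flow min-cut theorem verified: both equal 16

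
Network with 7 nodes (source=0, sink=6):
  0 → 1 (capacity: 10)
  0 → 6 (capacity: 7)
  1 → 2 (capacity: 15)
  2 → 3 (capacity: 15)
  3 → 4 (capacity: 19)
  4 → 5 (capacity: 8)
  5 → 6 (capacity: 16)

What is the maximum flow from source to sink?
Maximum flow = 15

Max flow: 15

Flow assignment:
  0 → 1: 8/10
  0 → 6: 7/7
  1 → 2: 8/15
  2 → 3: 8/15
  3 → 4: 8/19
  4 → 5: 8/8
  5 → 6: 8/16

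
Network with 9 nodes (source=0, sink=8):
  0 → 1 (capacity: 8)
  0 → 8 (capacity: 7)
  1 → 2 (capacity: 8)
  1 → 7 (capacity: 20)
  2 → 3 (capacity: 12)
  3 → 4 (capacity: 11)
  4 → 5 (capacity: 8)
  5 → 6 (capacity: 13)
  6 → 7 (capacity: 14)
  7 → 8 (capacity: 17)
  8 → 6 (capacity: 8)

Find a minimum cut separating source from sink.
Min cut value = 15, edges: (0,1), (0,8)

Min cut value: 15
Partition: S = [0], T = [1, 2, 3, 4, 5, 6, 7, 8]
Cut edges: (0,1), (0,8)

By max-flow min-cut theorem, max flow = min cut = 15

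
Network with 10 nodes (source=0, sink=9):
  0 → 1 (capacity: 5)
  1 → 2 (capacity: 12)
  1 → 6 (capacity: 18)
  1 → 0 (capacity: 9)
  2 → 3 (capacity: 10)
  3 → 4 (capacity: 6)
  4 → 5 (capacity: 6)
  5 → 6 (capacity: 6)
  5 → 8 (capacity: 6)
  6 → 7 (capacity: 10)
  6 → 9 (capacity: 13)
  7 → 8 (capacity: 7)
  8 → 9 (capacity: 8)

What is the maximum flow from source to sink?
Maximum flow = 5

Max flow: 5

Flow assignment:
  0 → 1: 5/5
  1 → 6: 5/18
  6 → 9: 5/13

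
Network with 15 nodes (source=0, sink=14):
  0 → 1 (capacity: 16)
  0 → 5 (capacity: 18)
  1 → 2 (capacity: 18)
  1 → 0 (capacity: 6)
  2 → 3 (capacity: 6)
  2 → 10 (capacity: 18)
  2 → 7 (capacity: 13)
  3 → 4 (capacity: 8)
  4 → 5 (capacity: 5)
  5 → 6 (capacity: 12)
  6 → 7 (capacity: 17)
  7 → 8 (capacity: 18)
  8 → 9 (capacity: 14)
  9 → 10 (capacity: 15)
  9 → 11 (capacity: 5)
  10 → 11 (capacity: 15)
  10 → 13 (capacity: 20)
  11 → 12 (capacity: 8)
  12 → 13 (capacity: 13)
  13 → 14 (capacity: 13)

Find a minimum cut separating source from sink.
Min cut value = 13, edges: (13,14)

Min cut value: 13
Partition: S = [0, 1, 2, 3, 4, 5, 6, 7, 8, 9, 10, 11, 12, 13], T = [14]
Cut edges: (13,14)

By max-flow min-cut theorem, max flow = min cut = 13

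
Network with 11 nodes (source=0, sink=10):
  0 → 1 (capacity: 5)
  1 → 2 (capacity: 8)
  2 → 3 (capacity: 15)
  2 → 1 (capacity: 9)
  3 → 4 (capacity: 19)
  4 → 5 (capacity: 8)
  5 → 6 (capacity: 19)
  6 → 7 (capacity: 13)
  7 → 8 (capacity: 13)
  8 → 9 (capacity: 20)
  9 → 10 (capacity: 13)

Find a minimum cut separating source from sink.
Min cut value = 5, edges: (0,1)

Min cut value: 5
Partition: S = [0], T = [1, 2, 3, 4, 5, 6, 7, 8, 9, 10]
Cut edges: (0,1)

By max-flow min-cut theorem, max flow = min cut = 5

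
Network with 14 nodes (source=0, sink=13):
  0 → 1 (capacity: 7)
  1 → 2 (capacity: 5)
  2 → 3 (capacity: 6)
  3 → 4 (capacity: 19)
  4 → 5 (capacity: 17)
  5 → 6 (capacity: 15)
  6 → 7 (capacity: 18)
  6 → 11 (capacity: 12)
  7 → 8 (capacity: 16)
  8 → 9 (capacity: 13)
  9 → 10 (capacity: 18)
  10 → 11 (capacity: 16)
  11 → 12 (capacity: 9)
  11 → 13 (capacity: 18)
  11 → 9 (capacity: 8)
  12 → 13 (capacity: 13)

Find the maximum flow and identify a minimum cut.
Max flow = 5, Min cut edges: (1,2)

Maximum flow: 5
Minimum cut: (1,2)
Partition: S = [0, 1], T = [2, 3, 4, 5, 6, 7, 8, 9, 10, 11, 12, 13]

Max-flow min-cut theorem verified: both equal 5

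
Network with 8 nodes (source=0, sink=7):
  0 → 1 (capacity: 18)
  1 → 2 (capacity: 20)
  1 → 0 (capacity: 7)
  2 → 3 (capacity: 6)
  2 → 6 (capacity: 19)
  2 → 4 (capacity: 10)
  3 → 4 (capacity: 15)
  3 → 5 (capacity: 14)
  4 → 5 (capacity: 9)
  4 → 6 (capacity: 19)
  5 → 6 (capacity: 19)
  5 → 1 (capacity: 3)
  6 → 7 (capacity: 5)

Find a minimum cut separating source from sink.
Min cut value = 5, edges: (6,7)

Min cut value: 5
Partition: S = [0, 1, 2, 3, 4, 5, 6], T = [7]
Cut edges: (6,7)

By max-flow min-cut theorem, max flow = min cut = 5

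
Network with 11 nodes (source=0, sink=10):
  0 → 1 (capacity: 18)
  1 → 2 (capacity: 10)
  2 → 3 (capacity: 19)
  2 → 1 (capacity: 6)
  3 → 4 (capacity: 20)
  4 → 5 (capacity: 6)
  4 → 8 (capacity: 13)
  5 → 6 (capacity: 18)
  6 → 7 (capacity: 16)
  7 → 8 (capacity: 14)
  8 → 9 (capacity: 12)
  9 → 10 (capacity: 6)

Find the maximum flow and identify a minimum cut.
Max flow = 6, Min cut edges: (9,10)

Maximum flow: 6
Minimum cut: (9,10)
Partition: S = [0, 1, 2, 3, 4, 5, 6, 7, 8, 9], T = [10]

Max-flow min-cut theorem verified: both equal 6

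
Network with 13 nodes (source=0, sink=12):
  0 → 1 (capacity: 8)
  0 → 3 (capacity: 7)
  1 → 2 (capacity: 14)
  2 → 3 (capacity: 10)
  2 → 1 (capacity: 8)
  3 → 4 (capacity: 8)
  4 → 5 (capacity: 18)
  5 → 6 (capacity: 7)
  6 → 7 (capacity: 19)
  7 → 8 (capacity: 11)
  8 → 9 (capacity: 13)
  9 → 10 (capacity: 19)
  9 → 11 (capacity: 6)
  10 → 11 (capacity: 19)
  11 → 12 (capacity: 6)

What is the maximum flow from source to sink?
Maximum flow = 6

Max flow: 6

Flow assignment:
  0 → 1: 6/8
  1 → 2: 6/14
  2 → 3: 6/10
  3 → 4: 6/8
  4 → 5: 6/18
  5 → 6: 6/7
  6 → 7: 6/19
  7 → 8: 6/11
  8 → 9: 6/13
  9 → 11: 6/6
  11 → 12: 6/6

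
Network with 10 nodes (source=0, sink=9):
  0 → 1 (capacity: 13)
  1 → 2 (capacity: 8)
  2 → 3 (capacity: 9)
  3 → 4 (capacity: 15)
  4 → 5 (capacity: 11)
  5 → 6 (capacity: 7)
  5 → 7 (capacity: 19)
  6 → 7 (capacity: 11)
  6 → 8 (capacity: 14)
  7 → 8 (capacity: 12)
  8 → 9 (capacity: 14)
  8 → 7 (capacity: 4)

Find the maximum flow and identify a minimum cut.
Max flow = 8, Min cut edges: (1,2)

Maximum flow: 8
Minimum cut: (1,2)
Partition: S = [0, 1], T = [2, 3, 4, 5, 6, 7, 8, 9]

Max-flow min-cut theorem verified: both equal 8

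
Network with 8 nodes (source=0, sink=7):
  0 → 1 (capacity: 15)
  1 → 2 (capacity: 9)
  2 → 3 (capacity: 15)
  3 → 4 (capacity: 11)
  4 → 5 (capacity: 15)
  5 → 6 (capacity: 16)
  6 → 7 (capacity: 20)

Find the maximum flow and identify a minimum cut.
Max flow = 9, Min cut edges: (1,2)

Maximum flow: 9
Minimum cut: (1,2)
Partition: S = [0, 1], T = [2, 3, 4, 5, 6, 7]

Max-flow min-cut theorem verified: both equal 9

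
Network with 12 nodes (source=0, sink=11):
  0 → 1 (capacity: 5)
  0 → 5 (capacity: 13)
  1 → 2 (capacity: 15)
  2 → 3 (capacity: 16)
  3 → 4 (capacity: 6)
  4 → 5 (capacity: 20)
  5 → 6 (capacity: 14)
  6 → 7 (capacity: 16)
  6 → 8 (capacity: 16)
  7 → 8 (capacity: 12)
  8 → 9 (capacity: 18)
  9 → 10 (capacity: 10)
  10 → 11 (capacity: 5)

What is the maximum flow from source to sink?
Maximum flow = 5

Max flow: 5

Flow assignment:
  0 → 1: 5/5
  1 → 2: 5/15
  2 → 3: 5/16
  3 → 4: 5/6
  4 → 5: 5/20
  5 → 6: 5/14
  6 → 8: 5/16
  8 → 9: 5/18
  9 → 10: 5/10
  10 → 11: 5/5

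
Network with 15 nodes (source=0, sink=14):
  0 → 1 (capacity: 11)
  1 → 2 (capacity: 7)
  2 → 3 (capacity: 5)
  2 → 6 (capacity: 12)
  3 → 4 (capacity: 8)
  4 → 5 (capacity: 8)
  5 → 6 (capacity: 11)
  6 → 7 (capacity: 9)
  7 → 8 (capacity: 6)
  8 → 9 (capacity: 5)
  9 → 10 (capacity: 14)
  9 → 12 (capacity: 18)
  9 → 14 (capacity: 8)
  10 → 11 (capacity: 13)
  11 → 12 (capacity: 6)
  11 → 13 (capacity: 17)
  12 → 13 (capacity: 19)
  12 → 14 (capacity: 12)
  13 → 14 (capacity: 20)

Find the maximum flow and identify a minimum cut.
Max flow = 5, Min cut edges: (8,9)

Maximum flow: 5
Minimum cut: (8,9)
Partition: S = [0, 1, 2, 3, 4, 5, 6, 7, 8], T = [9, 10, 11, 12, 13, 14]

Max-flow min-cut theorem verified: both equal 5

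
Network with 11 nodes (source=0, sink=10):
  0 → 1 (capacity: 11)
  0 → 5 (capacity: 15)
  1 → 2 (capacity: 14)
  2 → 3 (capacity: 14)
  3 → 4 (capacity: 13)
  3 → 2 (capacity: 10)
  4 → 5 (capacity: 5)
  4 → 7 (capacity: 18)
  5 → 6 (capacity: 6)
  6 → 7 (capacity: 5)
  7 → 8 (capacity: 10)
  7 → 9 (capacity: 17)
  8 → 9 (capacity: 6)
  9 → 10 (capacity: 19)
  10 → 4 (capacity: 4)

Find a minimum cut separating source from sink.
Min cut value = 16, edges: (0,1), (6,7)

Min cut value: 16
Partition: S = [0, 5, 6], T = [1, 2, 3, 4, 7, 8, 9, 10]
Cut edges: (0,1), (6,7)

By max-flow min-cut theorem, max flow = min cut = 16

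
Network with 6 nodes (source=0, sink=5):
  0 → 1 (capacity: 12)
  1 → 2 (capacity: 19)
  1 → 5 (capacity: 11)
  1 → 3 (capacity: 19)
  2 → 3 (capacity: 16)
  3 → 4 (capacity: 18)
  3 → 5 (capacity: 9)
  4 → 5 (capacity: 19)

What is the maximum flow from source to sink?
Maximum flow = 12

Max flow: 12

Flow assignment:
  0 → 1: 12/12
  1 → 5: 11/11
  1 → 3: 1/19
  3 → 5: 1/9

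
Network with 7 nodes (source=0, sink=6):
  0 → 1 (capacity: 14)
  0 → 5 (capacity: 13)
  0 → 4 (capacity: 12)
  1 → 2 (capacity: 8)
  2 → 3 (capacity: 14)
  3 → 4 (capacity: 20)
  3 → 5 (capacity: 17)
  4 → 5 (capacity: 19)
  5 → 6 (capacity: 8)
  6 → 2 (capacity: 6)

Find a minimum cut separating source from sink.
Min cut value = 8, edges: (5,6)

Min cut value: 8
Partition: S = [0, 1, 2, 3, 4, 5], T = [6]
Cut edges: (5,6)

By max-flow min-cut theorem, max flow = min cut = 8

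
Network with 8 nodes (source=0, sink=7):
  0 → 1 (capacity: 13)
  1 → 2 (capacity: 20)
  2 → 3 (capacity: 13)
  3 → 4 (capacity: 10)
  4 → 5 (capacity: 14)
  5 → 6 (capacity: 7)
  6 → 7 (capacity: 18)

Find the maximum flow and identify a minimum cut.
Max flow = 7, Min cut edges: (5,6)

Maximum flow: 7
Minimum cut: (5,6)
Partition: S = [0, 1, 2, 3, 4, 5], T = [6, 7]

Max-flow min-cut theorem verified: both equal 7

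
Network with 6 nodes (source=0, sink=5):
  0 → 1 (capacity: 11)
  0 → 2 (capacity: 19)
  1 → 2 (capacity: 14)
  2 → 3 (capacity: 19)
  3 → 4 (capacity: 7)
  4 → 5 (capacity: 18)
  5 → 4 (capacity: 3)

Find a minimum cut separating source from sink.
Min cut value = 7, edges: (3,4)

Min cut value: 7
Partition: S = [0, 1, 2, 3], T = [4, 5]
Cut edges: (3,4)

By max-flow min-cut theorem, max flow = min cut = 7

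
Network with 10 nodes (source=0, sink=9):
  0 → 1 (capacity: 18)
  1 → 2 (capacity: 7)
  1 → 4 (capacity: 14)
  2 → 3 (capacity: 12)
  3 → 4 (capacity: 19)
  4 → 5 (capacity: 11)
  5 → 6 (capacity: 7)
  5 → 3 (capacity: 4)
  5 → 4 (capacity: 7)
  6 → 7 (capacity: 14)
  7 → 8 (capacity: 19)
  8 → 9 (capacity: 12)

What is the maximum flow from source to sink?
Maximum flow = 7

Max flow: 7

Flow assignment:
  0 → 1: 7/18
  1 → 2: 4/7
  1 → 4: 3/14
  2 → 3: 4/12
  3 → 4: 4/19
  4 → 5: 7/11
  5 → 6: 7/7
  6 → 7: 7/14
  7 → 8: 7/19
  8 → 9: 7/12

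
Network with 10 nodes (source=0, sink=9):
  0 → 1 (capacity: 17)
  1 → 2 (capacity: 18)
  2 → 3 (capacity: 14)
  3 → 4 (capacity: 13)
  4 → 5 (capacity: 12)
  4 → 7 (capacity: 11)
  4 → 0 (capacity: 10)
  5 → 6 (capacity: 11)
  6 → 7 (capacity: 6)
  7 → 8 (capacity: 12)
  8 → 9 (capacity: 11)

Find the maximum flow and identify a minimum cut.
Max flow = 11, Min cut edges: (8,9)

Maximum flow: 11
Minimum cut: (8,9)
Partition: S = [0, 1, 2, 3, 4, 5, 6, 7, 8], T = [9]

Max-flow min-cut theorem verified: both equal 11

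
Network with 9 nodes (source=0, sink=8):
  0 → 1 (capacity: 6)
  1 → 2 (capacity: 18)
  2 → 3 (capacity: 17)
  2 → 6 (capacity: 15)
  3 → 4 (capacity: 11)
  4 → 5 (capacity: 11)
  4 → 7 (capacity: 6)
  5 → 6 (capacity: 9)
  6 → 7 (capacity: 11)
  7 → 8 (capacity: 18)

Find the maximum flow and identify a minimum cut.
Max flow = 6, Min cut edges: (0,1)

Maximum flow: 6
Minimum cut: (0,1)
Partition: S = [0], T = [1, 2, 3, 4, 5, 6, 7, 8]

Max-flow min-cut theorem verified: both equal 6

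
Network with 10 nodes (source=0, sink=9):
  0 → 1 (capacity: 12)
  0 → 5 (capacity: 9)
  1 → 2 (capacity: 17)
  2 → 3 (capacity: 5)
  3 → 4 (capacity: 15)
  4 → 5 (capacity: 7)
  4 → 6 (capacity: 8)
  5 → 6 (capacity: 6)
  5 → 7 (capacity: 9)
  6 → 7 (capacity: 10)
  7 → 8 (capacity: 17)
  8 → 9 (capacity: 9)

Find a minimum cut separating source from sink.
Min cut value = 9, edges: (8,9)

Min cut value: 9
Partition: S = [0, 1, 2, 3, 4, 5, 6, 7, 8], T = [9]
Cut edges: (8,9)

By max-flow min-cut theorem, max flow = min cut = 9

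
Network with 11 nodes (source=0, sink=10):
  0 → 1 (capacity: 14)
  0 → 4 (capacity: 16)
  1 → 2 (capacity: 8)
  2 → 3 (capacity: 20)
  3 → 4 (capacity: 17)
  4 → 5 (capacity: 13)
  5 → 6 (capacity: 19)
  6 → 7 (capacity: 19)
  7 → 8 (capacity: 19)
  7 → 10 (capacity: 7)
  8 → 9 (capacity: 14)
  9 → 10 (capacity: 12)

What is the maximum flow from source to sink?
Maximum flow = 13

Max flow: 13

Flow assignment:
  0 → 1: 8/14
  0 → 4: 5/16
  1 → 2: 8/8
  2 → 3: 8/20
  3 → 4: 8/17
  4 → 5: 13/13
  5 → 6: 13/19
  6 → 7: 13/19
  7 → 8: 6/19
  7 → 10: 7/7
  8 → 9: 6/14
  9 → 10: 6/12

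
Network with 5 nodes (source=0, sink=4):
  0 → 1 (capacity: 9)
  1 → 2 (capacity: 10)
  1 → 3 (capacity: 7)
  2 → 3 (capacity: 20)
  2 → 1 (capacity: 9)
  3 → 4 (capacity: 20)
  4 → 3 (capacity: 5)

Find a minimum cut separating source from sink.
Min cut value = 9, edges: (0,1)

Min cut value: 9
Partition: S = [0], T = [1, 2, 3, 4]
Cut edges: (0,1)

By max-flow min-cut theorem, max flow = min cut = 9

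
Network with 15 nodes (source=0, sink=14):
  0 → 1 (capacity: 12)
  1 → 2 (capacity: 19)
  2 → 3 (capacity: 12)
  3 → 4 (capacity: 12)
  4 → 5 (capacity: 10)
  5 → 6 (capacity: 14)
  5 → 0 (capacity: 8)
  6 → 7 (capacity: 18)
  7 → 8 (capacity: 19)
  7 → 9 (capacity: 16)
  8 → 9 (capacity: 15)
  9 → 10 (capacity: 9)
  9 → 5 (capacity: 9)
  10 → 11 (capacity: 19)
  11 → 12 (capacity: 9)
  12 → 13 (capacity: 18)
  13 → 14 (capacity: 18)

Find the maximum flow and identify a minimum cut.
Max flow = 9, Min cut edges: (11,12)

Maximum flow: 9
Minimum cut: (11,12)
Partition: S = [0, 1, 2, 3, 4, 5, 6, 7, 8, 9, 10, 11], T = [12, 13, 14]

Max-flow min-cut theorem verified: both equal 9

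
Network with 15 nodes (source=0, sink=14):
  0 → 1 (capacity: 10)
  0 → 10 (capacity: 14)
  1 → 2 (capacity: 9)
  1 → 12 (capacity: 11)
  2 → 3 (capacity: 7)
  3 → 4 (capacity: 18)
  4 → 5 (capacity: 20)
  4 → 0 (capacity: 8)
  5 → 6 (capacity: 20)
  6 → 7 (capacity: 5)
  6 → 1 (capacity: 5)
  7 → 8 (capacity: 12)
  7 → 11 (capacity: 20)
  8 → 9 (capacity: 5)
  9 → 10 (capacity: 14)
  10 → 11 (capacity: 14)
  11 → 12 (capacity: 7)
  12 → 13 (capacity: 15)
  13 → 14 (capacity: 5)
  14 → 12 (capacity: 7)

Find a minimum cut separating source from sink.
Min cut value = 5, edges: (13,14)

Min cut value: 5
Partition: S = [0, 1, 2, 3, 4, 5, 6, 7, 8, 9, 10, 11, 12, 13], T = [14]
Cut edges: (13,14)

By max-flow min-cut theorem, max flow = min cut = 5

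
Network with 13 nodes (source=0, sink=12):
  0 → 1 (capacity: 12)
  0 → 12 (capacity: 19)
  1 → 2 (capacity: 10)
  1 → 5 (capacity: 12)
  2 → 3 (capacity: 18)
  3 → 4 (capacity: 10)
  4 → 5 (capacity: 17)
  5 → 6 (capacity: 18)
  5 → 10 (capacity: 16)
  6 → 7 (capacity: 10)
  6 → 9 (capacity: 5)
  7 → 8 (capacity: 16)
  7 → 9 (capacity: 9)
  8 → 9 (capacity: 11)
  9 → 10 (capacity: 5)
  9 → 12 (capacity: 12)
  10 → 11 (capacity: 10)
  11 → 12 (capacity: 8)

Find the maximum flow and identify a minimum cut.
Max flow = 31, Min cut edges: (0,1), (0,12)

Maximum flow: 31
Minimum cut: (0,1), (0,12)
Partition: S = [0], T = [1, 2, 3, 4, 5, 6, 7, 8, 9, 10, 11, 12]

Max-flow min-cut theorem verified: both equal 31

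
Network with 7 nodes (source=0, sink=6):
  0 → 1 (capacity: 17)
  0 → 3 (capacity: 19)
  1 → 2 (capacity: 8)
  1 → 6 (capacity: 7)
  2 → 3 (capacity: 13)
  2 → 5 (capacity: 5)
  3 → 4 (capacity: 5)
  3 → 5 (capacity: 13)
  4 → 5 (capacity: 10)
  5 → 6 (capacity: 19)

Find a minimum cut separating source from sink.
Min cut value = 26, edges: (1,6), (5,6)

Min cut value: 26
Partition: S = [0, 1, 2, 3, 4, 5], T = [6]
Cut edges: (1,6), (5,6)

By max-flow min-cut theorem, max flow = min cut = 26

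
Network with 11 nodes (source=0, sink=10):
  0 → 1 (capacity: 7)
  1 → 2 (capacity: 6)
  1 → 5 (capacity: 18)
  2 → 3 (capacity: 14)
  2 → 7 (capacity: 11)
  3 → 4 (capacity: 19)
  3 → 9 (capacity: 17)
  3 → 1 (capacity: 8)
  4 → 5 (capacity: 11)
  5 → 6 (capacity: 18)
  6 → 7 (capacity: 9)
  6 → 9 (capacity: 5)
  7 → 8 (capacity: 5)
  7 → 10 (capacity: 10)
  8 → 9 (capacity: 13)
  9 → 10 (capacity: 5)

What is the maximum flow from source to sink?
Maximum flow = 7

Max flow: 7

Flow assignment:
  0 → 1: 7/7
  1 → 2: 6/6
  1 → 5: 1/18
  2 → 7: 6/11
  5 → 6: 1/18
  6 → 7: 1/9
  7 → 10: 7/10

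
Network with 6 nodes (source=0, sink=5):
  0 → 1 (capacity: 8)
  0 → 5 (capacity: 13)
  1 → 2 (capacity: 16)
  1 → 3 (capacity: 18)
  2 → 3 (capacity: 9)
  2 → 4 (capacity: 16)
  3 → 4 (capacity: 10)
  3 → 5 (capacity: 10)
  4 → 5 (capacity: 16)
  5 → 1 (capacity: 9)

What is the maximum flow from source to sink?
Maximum flow = 21

Max flow: 21

Flow assignment:
  0 → 1: 8/8
  0 → 5: 13/13
  1 → 3: 8/18
  3 → 5: 8/10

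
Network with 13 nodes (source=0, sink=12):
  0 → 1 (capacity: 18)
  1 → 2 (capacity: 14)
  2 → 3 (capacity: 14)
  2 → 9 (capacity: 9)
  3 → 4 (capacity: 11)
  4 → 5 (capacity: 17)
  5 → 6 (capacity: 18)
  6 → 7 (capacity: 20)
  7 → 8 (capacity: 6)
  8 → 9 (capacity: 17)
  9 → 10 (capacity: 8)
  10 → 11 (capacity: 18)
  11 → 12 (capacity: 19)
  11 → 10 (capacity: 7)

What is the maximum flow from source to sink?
Maximum flow = 8

Max flow: 8

Flow assignment:
  0 → 1: 8/18
  1 → 2: 8/14
  2 → 3: 5/14
  2 → 9: 3/9
  3 → 4: 5/11
  4 → 5: 5/17
  5 → 6: 5/18
  6 → 7: 5/20
  7 → 8: 5/6
  8 → 9: 5/17
  9 → 10: 8/8
  10 → 11: 8/18
  11 → 12: 8/19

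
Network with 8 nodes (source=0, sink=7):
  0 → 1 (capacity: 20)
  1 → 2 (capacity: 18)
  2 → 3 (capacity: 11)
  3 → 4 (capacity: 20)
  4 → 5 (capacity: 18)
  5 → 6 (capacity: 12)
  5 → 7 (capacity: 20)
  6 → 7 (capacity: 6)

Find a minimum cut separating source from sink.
Min cut value = 11, edges: (2,3)

Min cut value: 11
Partition: S = [0, 1, 2], T = [3, 4, 5, 6, 7]
Cut edges: (2,3)

By max-flow min-cut theorem, max flow = min cut = 11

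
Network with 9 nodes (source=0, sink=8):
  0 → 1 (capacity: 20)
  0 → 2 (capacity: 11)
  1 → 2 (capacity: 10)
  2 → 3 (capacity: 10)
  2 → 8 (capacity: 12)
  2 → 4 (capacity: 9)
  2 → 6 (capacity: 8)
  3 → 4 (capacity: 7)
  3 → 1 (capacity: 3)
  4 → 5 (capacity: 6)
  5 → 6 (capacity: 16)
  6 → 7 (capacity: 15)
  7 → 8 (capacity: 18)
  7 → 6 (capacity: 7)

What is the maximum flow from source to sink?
Maximum flow = 21

Max flow: 21

Flow assignment:
  0 → 1: 10/20
  0 → 2: 11/11
  1 → 2: 10/10
  2 → 8: 12/12
  2 → 4: 1/9
  2 → 6: 8/8
  4 → 5: 1/6
  5 → 6: 1/16
  6 → 7: 9/15
  7 → 8: 9/18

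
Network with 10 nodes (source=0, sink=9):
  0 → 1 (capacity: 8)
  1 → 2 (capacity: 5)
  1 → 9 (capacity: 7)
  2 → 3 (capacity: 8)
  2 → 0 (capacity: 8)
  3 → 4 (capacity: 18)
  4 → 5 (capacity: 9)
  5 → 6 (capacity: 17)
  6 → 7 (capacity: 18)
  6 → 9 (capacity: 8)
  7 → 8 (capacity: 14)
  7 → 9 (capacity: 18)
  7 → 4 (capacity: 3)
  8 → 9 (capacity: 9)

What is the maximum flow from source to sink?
Maximum flow = 8

Max flow: 8

Flow assignment:
  0 → 1: 8/8
  1 → 2: 1/5
  1 → 9: 7/7
  2 → 3: 1/8
  3 → 4: 1/18
  4 → 5: 1/9
  5 → 6: 1/17
  6 → 9: 1/8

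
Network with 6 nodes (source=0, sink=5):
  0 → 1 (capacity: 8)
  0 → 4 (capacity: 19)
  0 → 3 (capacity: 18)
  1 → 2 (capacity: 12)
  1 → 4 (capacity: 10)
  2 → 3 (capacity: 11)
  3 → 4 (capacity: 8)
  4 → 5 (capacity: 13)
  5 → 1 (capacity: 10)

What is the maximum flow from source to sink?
Maximum flow = 13

Max flow: 13

Flow assignment:
  0 → 4: 5/19
  0 → 3: 8/18
  3 → 4: 8/8
  4 → 5: 13/13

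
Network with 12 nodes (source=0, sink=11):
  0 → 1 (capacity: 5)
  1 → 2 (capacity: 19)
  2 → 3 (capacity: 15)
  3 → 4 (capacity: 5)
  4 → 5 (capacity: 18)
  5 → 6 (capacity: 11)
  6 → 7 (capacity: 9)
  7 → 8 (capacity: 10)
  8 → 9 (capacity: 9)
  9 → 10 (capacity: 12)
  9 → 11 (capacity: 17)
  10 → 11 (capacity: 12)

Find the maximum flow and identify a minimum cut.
Max flow = 5, Min cut edges: (3,4)

Maximum flow: 5
Minimum cut: (3,4)
Partition: S = [0, 1, 2, 3], T = [4, 5, 6, 7, 8, 9, 10, 11]

Max-flow min-cut theorem verified: both equal 5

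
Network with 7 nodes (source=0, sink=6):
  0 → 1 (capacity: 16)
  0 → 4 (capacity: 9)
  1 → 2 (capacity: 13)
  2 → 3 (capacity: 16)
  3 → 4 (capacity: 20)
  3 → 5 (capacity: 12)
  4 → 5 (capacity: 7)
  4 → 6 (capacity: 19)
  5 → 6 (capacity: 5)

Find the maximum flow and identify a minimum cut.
Max flow = 22, Min cut edges: (0,4), (1,2)

Maximum flow: 22
Minimum cut: (0,4), (1,2)
Partition: S = [0, 1], T = [2, 3, 4, 5, 6]

Max-flow min-cut theorem verified: both equal 22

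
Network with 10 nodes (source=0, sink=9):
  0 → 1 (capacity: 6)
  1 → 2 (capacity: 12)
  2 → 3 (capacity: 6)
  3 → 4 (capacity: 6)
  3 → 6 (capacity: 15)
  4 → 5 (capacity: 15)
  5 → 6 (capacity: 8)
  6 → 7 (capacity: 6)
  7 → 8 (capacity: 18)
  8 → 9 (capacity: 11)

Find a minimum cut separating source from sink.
Min cut value = 6, edges: (6,7)

Min cut value: 6
Partition: S = [0, 1, 2, 3, 4, 5, 6], T = [7, 8, 9]
Cut edges: (6,7)

By max-flow min-cut theorem, max flow = min cut = 6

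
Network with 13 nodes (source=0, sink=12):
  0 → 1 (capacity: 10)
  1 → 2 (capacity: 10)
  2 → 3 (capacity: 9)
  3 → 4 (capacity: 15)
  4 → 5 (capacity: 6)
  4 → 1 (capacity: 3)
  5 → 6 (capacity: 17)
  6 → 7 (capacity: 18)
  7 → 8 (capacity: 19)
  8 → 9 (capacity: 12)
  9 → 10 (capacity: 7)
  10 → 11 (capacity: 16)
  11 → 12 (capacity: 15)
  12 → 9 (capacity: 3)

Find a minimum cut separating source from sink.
Min cut value = 6, edges: (4,5)

Min cut value: 6
Partition: S = [0, 1, 2, 3, 4], T = [5, 6, 7, 8, 9, 10, 11, 12]
Cut edges: (4,5)

By max-flow min-cut theorem, max flow = min cut = 6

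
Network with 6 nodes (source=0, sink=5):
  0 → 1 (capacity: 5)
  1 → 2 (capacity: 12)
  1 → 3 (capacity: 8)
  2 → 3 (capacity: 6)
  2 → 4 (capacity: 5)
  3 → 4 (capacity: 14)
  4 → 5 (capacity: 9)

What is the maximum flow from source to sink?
Maximum flow = 5

Max flow: 5

Flow assignment:
  0 → 1: 5/5
  1 → 2: 5/12
  2 → 4: 5/5
  4 → 5: 5/9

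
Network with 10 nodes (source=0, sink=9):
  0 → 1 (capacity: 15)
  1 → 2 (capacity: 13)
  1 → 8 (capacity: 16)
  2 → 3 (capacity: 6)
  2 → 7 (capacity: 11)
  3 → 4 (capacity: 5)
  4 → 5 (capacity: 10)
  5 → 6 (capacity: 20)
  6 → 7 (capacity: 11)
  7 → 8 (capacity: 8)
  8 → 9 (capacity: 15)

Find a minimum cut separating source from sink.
Min cut value = 15, edges: (8,9)

Min cut value: 15
Partition: S = [0, 1, 2, 3, 4, 5, 6, 7, 8], T = [9]
Cut edges: (8,9)

By max-flow min-cut theorem, max flow = min cut = 15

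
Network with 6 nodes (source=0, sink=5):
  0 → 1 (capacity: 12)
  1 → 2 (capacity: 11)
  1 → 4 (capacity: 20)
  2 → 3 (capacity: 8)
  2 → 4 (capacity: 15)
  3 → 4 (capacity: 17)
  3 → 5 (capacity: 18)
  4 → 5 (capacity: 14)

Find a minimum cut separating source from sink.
Min cut value = 12, edges: (0,1)

Min cut value: 12
Partition: S = [0], T = [1, 2, 3, 4, 5]
Cut edges: (0,1)

By max-flow min-cut theorem, max flow = min cut = 12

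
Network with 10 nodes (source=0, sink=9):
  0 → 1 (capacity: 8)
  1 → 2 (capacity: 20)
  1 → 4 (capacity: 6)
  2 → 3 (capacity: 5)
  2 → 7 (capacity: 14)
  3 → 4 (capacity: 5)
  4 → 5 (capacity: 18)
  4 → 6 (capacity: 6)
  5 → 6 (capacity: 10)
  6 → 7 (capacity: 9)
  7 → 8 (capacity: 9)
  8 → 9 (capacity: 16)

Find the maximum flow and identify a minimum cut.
Max flow = 8, Min cut edges: (0,1)

Maximum flow: 8
Minimum cut: (0,1)
Partition: S = [0], T = [1, 2, 3, 4, 5, 6, 7, 8, 9]

Max-flow min-cut theorem verified: both equal 8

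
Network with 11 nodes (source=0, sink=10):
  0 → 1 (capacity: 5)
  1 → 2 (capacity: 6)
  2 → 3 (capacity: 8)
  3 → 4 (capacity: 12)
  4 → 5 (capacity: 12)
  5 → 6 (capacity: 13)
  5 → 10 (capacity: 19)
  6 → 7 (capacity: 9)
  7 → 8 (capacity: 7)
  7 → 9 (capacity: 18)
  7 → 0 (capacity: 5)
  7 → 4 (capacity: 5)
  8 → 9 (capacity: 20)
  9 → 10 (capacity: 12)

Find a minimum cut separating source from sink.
Min cut value = 5, edges: (0,1)

Min cut value: 5
Partition: S = [0], T = [1, 2, 3, 4, 5, 6, 7, 8, 9, 10]
Cut edges: (0,1)

By max-flow min-cut theorem, max flow = min cut = 5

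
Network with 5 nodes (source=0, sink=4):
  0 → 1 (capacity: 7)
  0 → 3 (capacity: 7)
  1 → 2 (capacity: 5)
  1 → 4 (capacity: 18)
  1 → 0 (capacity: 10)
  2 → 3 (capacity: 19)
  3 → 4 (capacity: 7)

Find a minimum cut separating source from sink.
Min cut value = 14, edges: (0,1), (3,4)

Min cut value: 14
Partition: S = [0, 2, 3], T = [1, 4]
Cut edges: (0,1), (3,4)

By max-flow min-cut theorem, max flow = min cut = 14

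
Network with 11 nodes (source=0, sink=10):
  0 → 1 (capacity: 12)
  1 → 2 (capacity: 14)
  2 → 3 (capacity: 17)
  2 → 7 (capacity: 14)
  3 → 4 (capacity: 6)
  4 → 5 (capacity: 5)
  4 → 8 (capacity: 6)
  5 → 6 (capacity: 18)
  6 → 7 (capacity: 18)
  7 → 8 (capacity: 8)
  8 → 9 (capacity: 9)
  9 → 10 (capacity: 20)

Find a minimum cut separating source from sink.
Min cut value = 9, edges: (8,9)

Min cut value: 9
Partition: S = [0, 1, 2, 3, 4, 5, 6, 7, 8], T = [9, 10]
Cut edges: (8,9)

By max-flow min-cut theorem, max flow = min cut = 9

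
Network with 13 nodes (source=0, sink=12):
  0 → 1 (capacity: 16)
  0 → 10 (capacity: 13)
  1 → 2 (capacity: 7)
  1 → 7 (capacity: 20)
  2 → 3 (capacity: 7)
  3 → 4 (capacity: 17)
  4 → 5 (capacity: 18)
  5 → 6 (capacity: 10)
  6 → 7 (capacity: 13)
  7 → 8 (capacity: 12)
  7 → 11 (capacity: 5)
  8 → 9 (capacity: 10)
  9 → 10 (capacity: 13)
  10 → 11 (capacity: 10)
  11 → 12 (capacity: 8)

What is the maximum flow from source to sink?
Maximum flow = 8

Max flow: 8

Flow assignment:
  0 → 1: 5/16
  0 → 10: 3/13
  1 → 7: 5/20
  7 → 11: 5/5
  10 → 11: 3/10
  11 → 12: 8/8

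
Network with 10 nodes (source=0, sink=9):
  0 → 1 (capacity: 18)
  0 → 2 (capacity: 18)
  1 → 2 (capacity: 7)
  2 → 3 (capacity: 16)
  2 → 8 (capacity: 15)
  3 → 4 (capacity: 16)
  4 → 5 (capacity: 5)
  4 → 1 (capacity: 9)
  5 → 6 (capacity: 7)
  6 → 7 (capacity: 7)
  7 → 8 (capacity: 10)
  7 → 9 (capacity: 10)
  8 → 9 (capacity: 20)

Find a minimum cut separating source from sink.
Min cut value = 20, edges: (2,8), (4,5)

Min cut value: 20
Partition: S = [0, 1, 2, 3, 4], T = [5, 6, 7, 8, 9]
Cut edges: (2,8), (4,5)

By max-flow min-cut theorem, max flow = min cut = 20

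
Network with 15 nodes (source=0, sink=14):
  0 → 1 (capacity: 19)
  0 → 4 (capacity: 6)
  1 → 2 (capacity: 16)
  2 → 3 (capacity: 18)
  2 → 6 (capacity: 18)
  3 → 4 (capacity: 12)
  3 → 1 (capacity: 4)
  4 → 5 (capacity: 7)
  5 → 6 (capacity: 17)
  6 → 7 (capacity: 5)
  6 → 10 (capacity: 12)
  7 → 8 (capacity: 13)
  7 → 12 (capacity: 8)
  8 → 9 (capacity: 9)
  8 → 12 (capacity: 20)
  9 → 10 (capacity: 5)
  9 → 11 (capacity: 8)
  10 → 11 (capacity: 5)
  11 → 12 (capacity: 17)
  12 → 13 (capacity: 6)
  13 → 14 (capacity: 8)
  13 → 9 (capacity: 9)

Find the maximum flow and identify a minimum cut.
Max flow = 6, Min cut edges: (12,13)

Maximum flow: 6
Minimum cut: (12,13)
Partition: S = [0, 1, 2, 3, 4, 5, 6, 7, 8, 9, 10, 11, 12], T = [13, 14]

Max-flow min-cut theorem verified: both equal 6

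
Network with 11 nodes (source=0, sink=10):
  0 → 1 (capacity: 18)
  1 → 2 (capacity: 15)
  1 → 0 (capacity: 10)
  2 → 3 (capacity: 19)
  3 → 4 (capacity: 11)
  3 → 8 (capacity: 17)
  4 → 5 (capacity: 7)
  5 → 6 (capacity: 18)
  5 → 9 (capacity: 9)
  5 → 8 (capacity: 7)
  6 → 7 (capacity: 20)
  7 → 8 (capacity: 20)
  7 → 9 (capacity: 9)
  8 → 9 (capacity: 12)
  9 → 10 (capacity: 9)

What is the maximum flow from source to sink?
Maximum flow = 9

Max flow: 9

Flow assignment:
  0 → 1: 9/18
  1 → 2: 9/15
  2 → 3: 9/19
  3 → 4: 3/11
  3 → 8: 6/17
  4 → 5: 3/7
  5 → 8: 3/7
  8 → 9: 9/12
  9 → 10: 9/9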